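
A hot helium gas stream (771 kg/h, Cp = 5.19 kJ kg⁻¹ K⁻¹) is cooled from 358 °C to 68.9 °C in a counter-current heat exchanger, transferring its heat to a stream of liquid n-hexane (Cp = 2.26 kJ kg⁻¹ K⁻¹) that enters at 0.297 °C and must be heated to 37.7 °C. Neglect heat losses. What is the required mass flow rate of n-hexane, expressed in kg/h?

ṁ_c = 13700 kg/h

Heat released by hot stream: Q = 771 × 5.19 × (358 − 68.9) = 1.1568e+06 kJ/h
Energy balance on cold side (adiabatic exchanger): Q = ṁ_c·Cp_c·(T_c,out − T_c,in)
ṁ_c = 1.1568e+06 / [2.26 × (37.7 − 0.297)] = 13685 kg/h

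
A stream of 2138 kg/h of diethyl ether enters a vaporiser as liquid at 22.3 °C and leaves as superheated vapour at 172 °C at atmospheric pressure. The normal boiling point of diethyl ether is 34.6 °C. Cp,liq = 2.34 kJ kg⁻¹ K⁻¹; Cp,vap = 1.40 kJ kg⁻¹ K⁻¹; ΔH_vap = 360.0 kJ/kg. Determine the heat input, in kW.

liquid 22.3→34.6 °C: 28.782 kJ/kg
vaporisation at 34.6 °C: 360 kJ/kg
vapour 34.6→172 °C: 192.36 kJ/kg
Δh = 28.782 + 360 + 192.36 = 581.14 kJ/kg
Q = ṁ·Δh = 2138 kg/h × 581.14 kJ/kg = 1.2425e+06 kJ/h
|Q| = 345.13 kW

Q = 345 kW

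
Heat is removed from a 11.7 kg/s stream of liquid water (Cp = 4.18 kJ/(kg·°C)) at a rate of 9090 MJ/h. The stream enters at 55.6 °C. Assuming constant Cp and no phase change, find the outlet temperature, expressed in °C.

Q = 9090 MJ/h = 2525 kJ/s
ΔT = Q/(ṁ·Cp) = 2525/(11.7×4.18) = 51.63 K
T_out = 55.6 − 51.63 = 3.9703 °C

T_out = 3.97 °C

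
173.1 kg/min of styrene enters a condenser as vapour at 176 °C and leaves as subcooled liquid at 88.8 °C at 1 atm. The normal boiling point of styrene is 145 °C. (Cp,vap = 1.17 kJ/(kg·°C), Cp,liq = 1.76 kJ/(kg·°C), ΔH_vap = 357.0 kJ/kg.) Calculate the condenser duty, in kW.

Q_c = 1420 kW

vapour 176→145 °C: -36.27 kJ/kg
condensation at 145 °C: -357 kJ/kg
liquid 145→88.8 °C: -98.912 kJ/kg
Δh = -36.27 + -357 + -98.912 = -492.18 kJ/kg
Q = ṁ·Δh = 173.1 kg/min × -492.18 kJ/kg = -85197 kJ/min
|Q| = 1419.9 kW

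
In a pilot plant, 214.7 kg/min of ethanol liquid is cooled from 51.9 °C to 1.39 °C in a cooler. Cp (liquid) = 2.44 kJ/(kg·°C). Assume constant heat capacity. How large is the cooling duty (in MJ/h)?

Q = ṁ·Cp·ΔT = 214.7 × 2.44 × (1.39 − 51.9) = -26461 kJ/min
Converting: 26461 / 60 s = 441.01 kW
Cooling duty = 1587.6 MJ/h

Q_c = 1590 MJ/h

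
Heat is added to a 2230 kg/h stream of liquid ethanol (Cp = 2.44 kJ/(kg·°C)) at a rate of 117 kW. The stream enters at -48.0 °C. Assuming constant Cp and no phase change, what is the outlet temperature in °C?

Q = 117 kW = 421200 kJ/h
ΔT = Q/(ṁ·Cp) = 421200/(2230×2.44) = 77.409 K
T_out = -48.0 + 77.409 = 29.409 °C

T_out = 29.4 °C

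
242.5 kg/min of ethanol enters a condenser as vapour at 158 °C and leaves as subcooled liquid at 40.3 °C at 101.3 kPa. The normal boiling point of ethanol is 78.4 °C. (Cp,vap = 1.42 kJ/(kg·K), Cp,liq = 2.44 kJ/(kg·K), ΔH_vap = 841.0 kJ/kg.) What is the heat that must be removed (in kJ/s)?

Q_c = 4230 kJ/s

vapour 158→78.4 °C: -113.03 kJ/kg
condensation at 78.4 °C: -841 kJ/kg
liquid 78.4→40.3 °C: -92.964 kJ/kg
Δh = -113.03 + -841 + -92.964 = -1047 kJ/kg
Q = ṁ·Δh = 242.5 kg/min × -1047 kJ/kg = -253900 kJ/min
|Q| = 4231.6 kW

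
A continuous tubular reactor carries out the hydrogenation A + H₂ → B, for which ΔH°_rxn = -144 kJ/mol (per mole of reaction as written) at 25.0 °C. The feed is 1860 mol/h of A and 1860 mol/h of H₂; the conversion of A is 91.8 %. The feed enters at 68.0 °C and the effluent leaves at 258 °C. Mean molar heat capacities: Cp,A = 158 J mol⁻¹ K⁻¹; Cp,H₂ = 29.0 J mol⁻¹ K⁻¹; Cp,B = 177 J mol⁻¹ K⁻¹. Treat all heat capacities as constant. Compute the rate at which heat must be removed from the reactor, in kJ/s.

Extent of reaction ξ = 0.918 × 1860 = 1707.5 mol/h
Reaction term: ξ·ΔH°_rxn = 1707.5 × -144 = -245880 kJ/h
Sensible, feed 68.0→25 °C: -14956 kJ/h
Outlet flows (mol/h): A 152.52, H₂ 152.52, B 1707.5
Sensible, products 25→258 °C: 77064 kJ/h
Q = ΔH = -183770 kJ/h = -51.047 kW
Heat removed = 51.047 kJ/s

Q_out = 51.0 kJ/s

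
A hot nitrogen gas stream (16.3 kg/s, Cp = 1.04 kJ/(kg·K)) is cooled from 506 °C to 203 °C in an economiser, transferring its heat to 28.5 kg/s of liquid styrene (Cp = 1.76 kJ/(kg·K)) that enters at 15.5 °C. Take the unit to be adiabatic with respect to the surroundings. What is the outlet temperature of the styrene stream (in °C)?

Heat released by hot stream: Q = 16.3 × 1.04 × (506 − 203) = 5136.5 kJ/s
Energy balance on cold side (adiabatic exchanger): Q = ṁ_c·Cp_c·(T_c,out − T_c,in)
T_c,out = 15.5 + 5136.5/(28.5 × 1.76) = 117.9 °C

T_c,out = 118 °C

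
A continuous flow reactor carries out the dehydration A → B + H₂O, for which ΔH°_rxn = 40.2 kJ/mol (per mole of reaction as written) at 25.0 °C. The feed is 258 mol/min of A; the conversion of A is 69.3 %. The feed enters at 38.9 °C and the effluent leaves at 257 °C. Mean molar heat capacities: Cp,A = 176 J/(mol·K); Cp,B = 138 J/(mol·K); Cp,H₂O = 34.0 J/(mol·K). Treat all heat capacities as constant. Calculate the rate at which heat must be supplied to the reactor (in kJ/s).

Q_in = 282 kJ/s

Extent of reaction ξ = 0.693 × 258 = 178.79 mol/min
Reaction term: ξ·ΔH°_rxn = 178.79 × 40.2 = 7187.5 kJ/min
Sensible, feed 38.9→25 °C: -631.17 kJ/min
Outlet flows (mol/min): A 79.206, B 178.79, H₂O 178.79
Sensible, products 25→257 °C: 10369 kJ/min
Q = ΔH = 16925 kJ/min = 282.08 kW
Heat supplied = 282.08 kJ/s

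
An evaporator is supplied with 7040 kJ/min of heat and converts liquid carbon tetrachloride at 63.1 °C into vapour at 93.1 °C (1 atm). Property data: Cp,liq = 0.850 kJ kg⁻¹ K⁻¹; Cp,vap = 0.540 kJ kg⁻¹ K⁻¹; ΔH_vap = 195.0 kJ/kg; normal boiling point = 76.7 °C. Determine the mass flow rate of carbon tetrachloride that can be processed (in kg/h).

Δh = 0.850×(76.7−63.1) + 195.0 + 0.540×(93.1−76.7) = 215.42 kJ/kg
Q = 7040 kJ/min = 117.33 kJ/s = 422400 kJ/h
ṁ = Q/Δh = 422400 / 215.42 = 1960.9 kg/h

ṁ = 1960 kg/h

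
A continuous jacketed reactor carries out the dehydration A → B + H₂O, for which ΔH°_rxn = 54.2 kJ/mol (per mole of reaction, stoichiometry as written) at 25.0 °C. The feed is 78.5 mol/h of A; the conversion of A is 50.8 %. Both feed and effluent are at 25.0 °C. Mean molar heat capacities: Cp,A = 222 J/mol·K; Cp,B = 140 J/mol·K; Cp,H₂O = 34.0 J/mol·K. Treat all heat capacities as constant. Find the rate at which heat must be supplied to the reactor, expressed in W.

Extent of reaction ξ = 0.508 × 78.5 = 39.878 mol/h
Reaction term: ξ·ΔH°_rxn = 39.878 × 54.2 = 2161.4 kJ/h
Q = ΔH = 2161.4 kJ/h = 0.60039 kW
Heat supplied = 600.39 W

Q_in = 600 W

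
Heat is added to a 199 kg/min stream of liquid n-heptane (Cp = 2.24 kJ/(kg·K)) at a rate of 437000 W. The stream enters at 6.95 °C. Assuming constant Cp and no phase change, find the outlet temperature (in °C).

Q = 437000 W = 26220 kJ/min
ΔT = Q/(ṁ·Cp) = 26220/(199×2.24) = 58.821 K
T_out = 6.95 + 58.821 = 65.771 °C

T_out = 65.8 °C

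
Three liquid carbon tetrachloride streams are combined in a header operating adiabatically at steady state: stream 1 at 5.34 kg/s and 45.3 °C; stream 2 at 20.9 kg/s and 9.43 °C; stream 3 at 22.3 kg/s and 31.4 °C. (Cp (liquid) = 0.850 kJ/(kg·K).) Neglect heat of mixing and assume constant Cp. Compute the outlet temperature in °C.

Energy balance with Q = 0: Σ ṁᵢCp,ᵢ(T_out − Tᵢ) = 0
Σ ṁᵢCp,ᵢTᵢ = 5.34×0.850×45.3 + 20.9×0.850×9.43 + 22.3×0.850×31.4 = 968.33
Σ ṁᵢCp,ᵢ = 5.34×0.850 + 20.9×0.850 + 22.3×0.850 = 41.259
T_out = 968.33 / 41.259 = 23.469 °C

T_out = 23.5 °C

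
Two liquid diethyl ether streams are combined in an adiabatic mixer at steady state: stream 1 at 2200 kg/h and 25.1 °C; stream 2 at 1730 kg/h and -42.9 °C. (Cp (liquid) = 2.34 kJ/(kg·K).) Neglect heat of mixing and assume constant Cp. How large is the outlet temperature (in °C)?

T_out = -4.83 °C

No heat crosses the boundary, so H_out = H_in.
T_out = Σ ṁᵢCp,ᵢTᵢ / Σ ṁᵢCp,ᵢ
      = -44453 / 9196.2 = -4.8338 °C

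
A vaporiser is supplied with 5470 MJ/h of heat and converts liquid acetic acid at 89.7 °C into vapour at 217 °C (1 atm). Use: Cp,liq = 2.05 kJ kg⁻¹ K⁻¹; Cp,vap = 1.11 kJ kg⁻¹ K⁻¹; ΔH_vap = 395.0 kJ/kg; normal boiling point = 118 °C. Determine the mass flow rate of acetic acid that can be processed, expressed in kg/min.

Δh = 2.05×(118−89.7) + 395.0 + 1.11×(217−118) = 562.9 kJ/kg
Q = 5470 MJ/h = 1519.4 kJ/s = 91167 kJ/min
ṁ = Q/Δh = 91167 / 562.9 = 161.96 kg/min

ṁ = 162 kg/min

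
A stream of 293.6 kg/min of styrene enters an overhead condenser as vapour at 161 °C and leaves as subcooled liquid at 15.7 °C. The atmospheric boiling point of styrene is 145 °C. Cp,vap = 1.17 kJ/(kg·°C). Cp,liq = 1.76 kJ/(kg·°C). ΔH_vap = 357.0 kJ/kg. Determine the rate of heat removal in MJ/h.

vapour 161→145 °C: -18.72 kJ/kg
condensation at 145 °C: -357 kJ/kg
liquid 145→15.7 °C: -227.57 kJ/kg
Δh = -18.72 + -357 + -227.57 = -603.29 kJ/kg
Q = ṁ·Δh = 293.6 kg/min × -603.29 kJ/kg = -177130 kJ/min
|Q| = 2952.1 kW = 10628 MJ/h

Q_c = 10600 MJ/h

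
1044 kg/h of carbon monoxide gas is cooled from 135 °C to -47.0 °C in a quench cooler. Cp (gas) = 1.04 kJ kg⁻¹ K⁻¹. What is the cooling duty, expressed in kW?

Q = ṁ·Cp·ΔT = 1044 × 1.04 × (-47.0 − 135) = -197610 kJ/h
Converting: 197610 / 3600 s = 54.891 kW

Q_c = 54.9 kW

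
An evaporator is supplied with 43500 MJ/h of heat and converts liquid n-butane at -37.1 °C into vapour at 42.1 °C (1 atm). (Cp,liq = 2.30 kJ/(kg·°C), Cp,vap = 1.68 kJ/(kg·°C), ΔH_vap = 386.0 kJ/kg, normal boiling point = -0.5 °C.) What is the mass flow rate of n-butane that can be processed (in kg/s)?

ṁ = 22.3 kg/s

Δh = 2.30×(-0.5−-37.1) + 386.0 + 1.68×(42.1−-0.5) = 541.75 kJ/kg
Q = 43500 MJ/h = 12083 kJ/s = 12083 kJ/s
ṁ = Q/Δh = 12083 / 541.75 = 22.304 kg/s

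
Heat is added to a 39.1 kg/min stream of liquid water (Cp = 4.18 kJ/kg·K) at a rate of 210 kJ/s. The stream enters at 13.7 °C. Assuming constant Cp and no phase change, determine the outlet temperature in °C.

Q = 210 kJ/s = 12600 kJ/min
ΔT = Q/(ṁ·Cp) = 12600/(39.1×4.18) = 77.093 K
T_out = 13.7 + 77.093 = 90.793 °C

T_out = 90.8 °C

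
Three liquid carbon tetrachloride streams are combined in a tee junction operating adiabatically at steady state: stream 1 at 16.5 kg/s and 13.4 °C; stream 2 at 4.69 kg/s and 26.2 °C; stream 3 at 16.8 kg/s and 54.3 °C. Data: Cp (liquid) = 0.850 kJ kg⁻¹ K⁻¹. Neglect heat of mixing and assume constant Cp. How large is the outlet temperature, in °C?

T_out = 33.1 °C

Adiabatic, steady state ⇒ Σ ṁᵢCp,ᵢ(T_out − Tᵢ) = 0
Σ ṁᵢCp,ᵢTᵢ = 16.5×0.850×13.4 + 4.69×0.850×26.2 + 16.8×0.850×54.3 = 1067.8
Σ ṁᵢCp,ᵢ = 16.5×0.850 + 4.69×0.850 + 16.8×0.850 = 32.291
T_out = 1067.8 / 32.291 = 33.067 °C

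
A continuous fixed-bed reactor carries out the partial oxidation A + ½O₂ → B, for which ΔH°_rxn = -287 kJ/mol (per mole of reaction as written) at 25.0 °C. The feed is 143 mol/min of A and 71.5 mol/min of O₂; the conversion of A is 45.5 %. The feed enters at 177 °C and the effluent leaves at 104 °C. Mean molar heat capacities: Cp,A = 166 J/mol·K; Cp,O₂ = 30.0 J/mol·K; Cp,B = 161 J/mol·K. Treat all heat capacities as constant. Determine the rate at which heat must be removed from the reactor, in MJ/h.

Extent of reaction ξ = 0.455 × 143 = 65.065 mol/min
Reaction term: ξ·ΔH°_rxn = 65.065 × -287 = -18674 kJ/min
Sensible, feed 177→25 °C: -3934.2 kJ/min
Outlet flows (mol/min): A 77.935, O₂ 38.968, B 65.065
Sensible, products 25→104 °C: 1942 kJ/min
Q = ΔH = -20666 kJ/min = -344.43 kW
Heat removed = 1240 MJ/h

Q_out = 1240 MJ/h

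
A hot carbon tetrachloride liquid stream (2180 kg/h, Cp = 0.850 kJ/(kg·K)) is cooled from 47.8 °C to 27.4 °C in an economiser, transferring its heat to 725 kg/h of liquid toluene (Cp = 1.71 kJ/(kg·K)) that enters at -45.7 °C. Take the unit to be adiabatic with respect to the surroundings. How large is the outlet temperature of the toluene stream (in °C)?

Heat released by hot stream: Q = 2180 × 0.850 × (47.8 − 27.4) = 37801 kJ/h
Energy balance on cold side (adiabatic exchanger): Q = ṁ_c·Cp_c·(T_c,out − T_c,in)
T_c,out = -45.7 + 37801/(725 × 1.71) = -15.209 °C

T_c,out = -15.2 °C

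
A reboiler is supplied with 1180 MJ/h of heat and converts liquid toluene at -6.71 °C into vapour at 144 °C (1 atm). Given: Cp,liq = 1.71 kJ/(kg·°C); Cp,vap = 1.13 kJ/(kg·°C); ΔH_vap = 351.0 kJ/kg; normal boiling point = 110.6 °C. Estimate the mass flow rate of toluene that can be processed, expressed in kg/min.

Δh = 1.71×(110.6−-6.71) + 351.0 + 1.13×(144−110.6) = 589.34 kJ/kg
Q = 1180 MJ/h = 327.78 kJ/s = 19667 kJ/min
ṁ = Q/Δh = 19667 / 589.34 = 33.371 kg/min

ṁ = 33.4 kg/min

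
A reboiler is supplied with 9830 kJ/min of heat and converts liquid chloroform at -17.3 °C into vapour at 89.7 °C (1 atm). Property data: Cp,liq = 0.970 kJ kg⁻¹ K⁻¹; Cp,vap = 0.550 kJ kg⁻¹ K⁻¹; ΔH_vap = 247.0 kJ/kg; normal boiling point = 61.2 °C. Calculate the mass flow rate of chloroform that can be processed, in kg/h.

Δh = 0.970×(61.2−-17.3) + 247.0 + 0.550×(89.7−61.2) = 338.82 kJ/kg
Q = 9830 kJ/min = 163.83 kJ/s = 589800 kJ/h
ṁ = Q/Δh = 589800 / 338.82 = 1740.7 kg/h

ṁ = 1740 kg/h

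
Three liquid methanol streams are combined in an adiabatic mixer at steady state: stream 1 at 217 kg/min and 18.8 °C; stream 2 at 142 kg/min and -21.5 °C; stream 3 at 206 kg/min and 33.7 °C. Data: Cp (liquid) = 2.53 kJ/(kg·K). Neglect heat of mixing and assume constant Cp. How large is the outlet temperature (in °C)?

Energy balance with Q = 0: Σ ṁᵢCp,ᵢ(T_out − Tᵢ) = 0
Σ ṁᵢCp,ᵢTᵢ = 217×2.53×18.8 + 142×2.53×-21.5 + 206×2.53×33.7 = 20161
Σ ṁᵢCp,ᵢ = 217×2.53 + 142×2.53 + 206×2.53 = 1429.4
T_out = 20161 / 1429.4 = 14.104 °C

T_out = 14.1 °C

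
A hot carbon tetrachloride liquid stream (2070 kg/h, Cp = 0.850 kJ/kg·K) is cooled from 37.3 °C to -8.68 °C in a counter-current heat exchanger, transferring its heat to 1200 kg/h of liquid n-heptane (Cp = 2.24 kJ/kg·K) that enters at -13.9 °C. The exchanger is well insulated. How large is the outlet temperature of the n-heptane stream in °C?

Heat released by hot stream: Q = 2070 × 0.850 × (37.3 − -8.68) = 80902 kJ/h
Energy balance on cold side (adiabatic exchanger): Q = ṁ_c·Cp_c·(T_c,out − T_c,in)
T_c,out = -13.9 + 80902/(1200 × 2.24) = 16.197 °C

T_c,out = 16.2 °C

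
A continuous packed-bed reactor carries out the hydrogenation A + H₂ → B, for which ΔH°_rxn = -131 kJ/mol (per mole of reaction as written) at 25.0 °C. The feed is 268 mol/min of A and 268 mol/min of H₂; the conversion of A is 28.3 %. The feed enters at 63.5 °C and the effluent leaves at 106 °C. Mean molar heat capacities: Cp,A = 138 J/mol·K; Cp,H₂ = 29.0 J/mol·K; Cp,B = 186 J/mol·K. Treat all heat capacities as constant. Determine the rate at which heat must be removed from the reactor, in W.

Q_out = 132000 W

Extent of reaction ξ = 0.283 × 268 = 75.844 mol/min
Reaction term: ξ·ΔH°_rxn = 75.844 × -131 = -9935.6 kJ/min
Sensible, feed 63.5→25 °C: -1723.1 kJ/min
Outlet flows (mol/min): A 192.16, H₂ 192.16, B 75.844
Sensible, products 25→106 °C: 3742 kJ/min
Q = ΔH = -7916.7 kJ/min = -131.95 kW
Heat removed = 131950 W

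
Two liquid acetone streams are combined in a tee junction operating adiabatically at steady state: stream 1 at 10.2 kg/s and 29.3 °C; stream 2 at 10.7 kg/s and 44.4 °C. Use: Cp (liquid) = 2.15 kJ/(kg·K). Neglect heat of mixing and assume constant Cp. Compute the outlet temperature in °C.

Energy balance with Q = 0: Σ ṁᵢCp,ᵢ(T_out − Tᵢ) = 0
T_out = Σ ṁᵢCp,ᵢTᵢ / Σ ṁᵢCp,ᵢ
      = 1664 / 44.935 = 37.031 °C

T_out = 37.0 °C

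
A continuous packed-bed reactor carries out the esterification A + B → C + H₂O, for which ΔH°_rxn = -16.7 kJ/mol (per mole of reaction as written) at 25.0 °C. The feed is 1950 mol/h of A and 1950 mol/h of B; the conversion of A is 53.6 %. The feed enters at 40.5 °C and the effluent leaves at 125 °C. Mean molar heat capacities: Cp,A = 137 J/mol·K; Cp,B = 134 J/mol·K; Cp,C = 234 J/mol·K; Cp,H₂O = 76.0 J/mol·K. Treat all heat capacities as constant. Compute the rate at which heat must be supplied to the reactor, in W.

Q_in = 8690 W

Extent of reaction ξ = 0.536 × 1950 = 1045.2 mol/h
Reaction term: ξ·ΔH°_rxn = 1045.2 × -16.7 = -17455 kJ/h
Sensible, feed 40.5→25 °C: -8191 kJ/h
Outlet flows (mol/h): A 904.8, B 904.8, C 1045.2, H₂O 1045.2
Sensible, products 25→125 °C: 56921 kJ/h
Q = ΔH = 31275 kJ/h = 8.6876 kW
Heat supplied = 8687.6 W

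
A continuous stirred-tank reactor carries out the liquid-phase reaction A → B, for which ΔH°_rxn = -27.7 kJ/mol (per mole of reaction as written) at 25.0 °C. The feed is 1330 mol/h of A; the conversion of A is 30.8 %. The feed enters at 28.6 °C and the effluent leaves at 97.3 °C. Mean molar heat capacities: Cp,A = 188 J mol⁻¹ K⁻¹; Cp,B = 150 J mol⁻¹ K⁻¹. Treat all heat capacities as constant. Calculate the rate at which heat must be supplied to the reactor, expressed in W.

Q_in = 1310 W

Extent of reaction ξ = 0.308 × 1330 = 409.64 mol/h
Reaction term: ξ·ΔH°_rxn = 409.64 × -27.7 = -11347 kJ/h
Sensible, feed 28.6→25 °C: -900.14 kJ/h
Outlet flows (mol/h): A 920.36, B 409.64
Sensible, products 25→97.3 °C: 16952 kJ/h
Q = ΔH = 4705.3 kJ/h = 1.307 kW
Heat supplied = 1307 W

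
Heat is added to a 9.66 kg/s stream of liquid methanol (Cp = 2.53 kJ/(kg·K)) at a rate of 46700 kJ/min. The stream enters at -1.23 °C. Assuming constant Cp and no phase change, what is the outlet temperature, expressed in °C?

T_out = 30.6 °C

Q = 46700 kJ/min = 778.33 kJ/s
ΔT = Q/(ṁ·Cp) = 778.33/(9.66×2.53) = 31.847 K
T_out = -1.23 + 31.847 = 30.617 °C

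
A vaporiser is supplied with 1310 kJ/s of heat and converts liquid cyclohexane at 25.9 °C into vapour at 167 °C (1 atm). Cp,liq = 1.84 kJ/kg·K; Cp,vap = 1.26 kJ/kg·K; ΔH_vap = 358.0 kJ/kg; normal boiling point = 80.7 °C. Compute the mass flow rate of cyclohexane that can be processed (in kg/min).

Δh = 1.84×(80.7−25.9) + 358.0 + 1.26×(167−80.7) = 567.57 kJ/kg
Q = 1310 kJ/s = 1310 kJ/s = 78600 kJ/min
ṁ = Q/Δh = 78600 / 567.57 = 138.49 kg/min

ṁ = 138 kg/min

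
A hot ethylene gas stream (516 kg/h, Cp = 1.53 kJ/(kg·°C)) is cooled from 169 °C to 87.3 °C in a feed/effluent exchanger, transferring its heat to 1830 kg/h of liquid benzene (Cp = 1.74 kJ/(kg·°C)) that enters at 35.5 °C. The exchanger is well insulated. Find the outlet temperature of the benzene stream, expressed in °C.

T_c,out = 55.8 °C

Heat released by hot stream: Q = 516 × 1.53 × (169 − 87.3) = 64501 kJ/h
Energy balance on cold side (adiabatic exchanger): Q = ṁ_c·Cp_c·(T_c,out − T_c,in)
T_c,out = 35.5 + 64501/(1830 × 1.74) = 55.756 °C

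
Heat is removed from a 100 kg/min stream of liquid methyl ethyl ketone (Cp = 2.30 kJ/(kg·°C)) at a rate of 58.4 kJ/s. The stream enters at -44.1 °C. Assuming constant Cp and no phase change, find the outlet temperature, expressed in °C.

Q = 58.4 kJ/s = 3504 kJ/min
ΔT = Q/(ṁ·Cp) = 3504/(100×2.30) = 15.235 K
T_out = -44.1 − 15.235 = -59.335 °C

T_out = -59.3 °C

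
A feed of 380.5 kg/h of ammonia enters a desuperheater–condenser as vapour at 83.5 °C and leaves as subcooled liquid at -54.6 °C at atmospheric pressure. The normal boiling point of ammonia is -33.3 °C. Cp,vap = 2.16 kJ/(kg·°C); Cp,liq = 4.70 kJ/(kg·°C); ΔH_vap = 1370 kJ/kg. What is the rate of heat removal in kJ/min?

vapour 83.5→-33.3 °C: -252.29 kJ/kg
condensation at -33.3 °C: -1370 kJ/kg
liquid -33.3→-54.6 °C: -100.11 kJ/kg
Δh = -252.29 + -1370 + -100.11 = -1722.4 kJ/kg
Q = ṁ·Δh = 380.5 kg/h × -1722.4 kJ/kg = -655370 kJ/h
|Q| = 182.05 kW = 10923 kJ/min

Q_c = 10900 kJ/min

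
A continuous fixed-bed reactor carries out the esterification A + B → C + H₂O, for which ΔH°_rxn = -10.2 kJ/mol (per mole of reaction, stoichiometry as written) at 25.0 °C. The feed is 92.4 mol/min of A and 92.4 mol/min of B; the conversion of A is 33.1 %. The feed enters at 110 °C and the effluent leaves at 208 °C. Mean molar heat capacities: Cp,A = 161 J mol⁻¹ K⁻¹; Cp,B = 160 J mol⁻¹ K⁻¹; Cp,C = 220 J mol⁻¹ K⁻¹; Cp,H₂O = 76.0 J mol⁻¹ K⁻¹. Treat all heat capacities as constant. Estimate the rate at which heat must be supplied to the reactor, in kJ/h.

Extent of reaction ξ = 0.331 × 92.4 = 30.584 mol/min
Reaction term: ξ·ΔH°_rxn = 30.584 × -10.2 = -311.96 kJ/min
Sensible, feed 110→25 °C: -2521.1 kJ/min
Outlet flows (mol/min): A 61.816, B 61.816, C 30.584, H₂O 30.584
Sensible, products 25→208 °C: 5287.9 kJ/min
Q = ΔH = 2454.8 kJ/min = 40.914 kW
Heat supplied = 147290 kJ/h

Q_in = 147000 kJ/h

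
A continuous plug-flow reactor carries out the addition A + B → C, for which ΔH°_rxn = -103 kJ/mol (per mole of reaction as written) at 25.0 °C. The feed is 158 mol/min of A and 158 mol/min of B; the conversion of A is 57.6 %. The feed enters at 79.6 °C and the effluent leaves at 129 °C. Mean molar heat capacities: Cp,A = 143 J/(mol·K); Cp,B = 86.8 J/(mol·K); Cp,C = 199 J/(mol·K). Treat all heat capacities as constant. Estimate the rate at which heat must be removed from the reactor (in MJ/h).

Extent of reaction ξ = 0.576 × 158 = 91.008 mol/min
Reaction term: ξ·ΔH°_rxn = 91.008 × -103 = -9373.8 kJ/min
Sensible, feed 79.6→25 °C: -1982.4 kJ/min
Outlet flows (mol/min): A 66.992, B 66.992, C 91.008
Sensible, products 25→129 °C: 3484.6 kJ/min
Q = ΔH = -7871.7 kJ/min = -131.2 kW
Heat removed = 472.3 MJ/h

Q_out = 472 MJ/h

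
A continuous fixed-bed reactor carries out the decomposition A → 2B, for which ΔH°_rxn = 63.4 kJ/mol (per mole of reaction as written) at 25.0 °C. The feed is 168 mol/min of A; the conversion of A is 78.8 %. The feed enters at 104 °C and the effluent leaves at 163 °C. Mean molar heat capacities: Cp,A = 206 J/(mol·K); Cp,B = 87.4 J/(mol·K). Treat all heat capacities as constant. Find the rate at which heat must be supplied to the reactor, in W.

Extent of reaction ξ = 0.788 × 168 = 132.38 mol/min
Reaction term: ξ·ΔH°_rxn = 132.38 × 63.4 = 8393.1 kJ/min
Sensible, feed 104→25 °C: -2734 kJ/min
Outlet flows (mol/min): A 35.616, B 264.77
Sensible, products 25→163 °C: 4205.9 kJ/min
Q = ΔH = 9865 kJ/min = 164.42 kW
Heat supplied = 164420 W

Q_in = 164000 W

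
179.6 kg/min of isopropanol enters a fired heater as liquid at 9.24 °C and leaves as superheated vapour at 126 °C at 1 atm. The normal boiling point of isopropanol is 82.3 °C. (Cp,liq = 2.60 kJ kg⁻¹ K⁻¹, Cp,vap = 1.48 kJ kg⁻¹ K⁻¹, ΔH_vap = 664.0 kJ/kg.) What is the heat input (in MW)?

Q = 2.75 MW

liquid 9.24→82.3 °C: 189.96 kJ/kg
vaporisation at 82.3 °C: 664 kJ/kg
vapour 82.3→126 °C: 64.676 kJ/kg
Δh = 189.96 + 664 + 64.676 = 918.63 kJ/kg
Q = ṁ·Δh = 179.6 kg/min × 918.63 kJ/kg = 164990 kJ/min
|Q| = 2749.8 kW = 2.7498 MW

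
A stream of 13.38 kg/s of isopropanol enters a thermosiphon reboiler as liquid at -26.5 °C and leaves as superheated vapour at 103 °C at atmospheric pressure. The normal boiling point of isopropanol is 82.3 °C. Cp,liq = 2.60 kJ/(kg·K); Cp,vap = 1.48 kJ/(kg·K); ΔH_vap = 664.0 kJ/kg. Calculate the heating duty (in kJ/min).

liquid -26.5→82.3 °C: 282.88 kJ/kg
vaporisation at 82.3 °C: 664 kJ/kg
vapour 82.3→103 °C: 30.636 kJ/kg
Δh = 282.88 + 664 + 30.636 = 977.52 kJ/kg
Q = ṁ·Δh = 13.38 kg/s × 977.52 kJ/kg = 13079 kJ/s
|Q| = 13079 kW = 784750 kJ/min

Q = 785000 kJ/min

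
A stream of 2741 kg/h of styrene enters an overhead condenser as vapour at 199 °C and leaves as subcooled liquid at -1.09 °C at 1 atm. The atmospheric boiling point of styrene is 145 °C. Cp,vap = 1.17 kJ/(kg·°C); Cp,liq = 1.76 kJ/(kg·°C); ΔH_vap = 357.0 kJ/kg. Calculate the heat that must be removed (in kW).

Q_c = 516 kW

vapour 199→145 °C: -63.18 kJ/kg
condensation at 145 °C: -357 kJ/kg
liquid 145→-1.09 °C: -257.12 kJ/kg
Δh = -63.18 + -357 + -257.12 = -677.3 kJ/kg
Q = ṁ·Δh = 2741 kg/h × -677.3 kJ/kg = -1.8565e+06 kJ/h
|Q| = 515.69 kW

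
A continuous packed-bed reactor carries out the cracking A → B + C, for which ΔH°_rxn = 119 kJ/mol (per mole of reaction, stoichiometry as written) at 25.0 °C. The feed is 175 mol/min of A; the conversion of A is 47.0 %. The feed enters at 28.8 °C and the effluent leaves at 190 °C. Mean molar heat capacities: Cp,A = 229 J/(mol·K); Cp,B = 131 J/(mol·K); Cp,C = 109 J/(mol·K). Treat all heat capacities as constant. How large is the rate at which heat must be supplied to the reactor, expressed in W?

Q_in = 273000 W

Extent of reaction ξ = 0.470 × 175 = 82.25 mol/min
Reaction term: ξ·ΔH°_rxn = 82.25 × 119 = 9787.8 kJ/min
Sensible, feed 28.8→25 °C: -152.29 kJ/min
Outlet flows (mol/min): A 92.75, B 82.25, C 82.25
Sensible, products 25→190 °C: 6761.7 kJ/min
Q = ΔH = 16397 kJ/min = 273.29 kW
Heat supplied = 273290 W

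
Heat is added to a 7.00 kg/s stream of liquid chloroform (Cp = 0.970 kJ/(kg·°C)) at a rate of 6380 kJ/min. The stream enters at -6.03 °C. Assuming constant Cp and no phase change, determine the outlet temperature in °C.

T_out = 9.63 °C

Q = 6380 kJ/min = 106.33 kJ/s
ΔT = Q/(ṁ·Cp) = 106.33/(7.00×0.970) = 15.66 K
T_out = -6.03 + 15.66 = 9.6303 °C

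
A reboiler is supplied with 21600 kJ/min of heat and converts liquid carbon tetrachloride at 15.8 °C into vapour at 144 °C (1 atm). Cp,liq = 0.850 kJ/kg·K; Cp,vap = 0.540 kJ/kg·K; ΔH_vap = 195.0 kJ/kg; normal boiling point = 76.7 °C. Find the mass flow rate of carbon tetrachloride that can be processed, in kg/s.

ṁ = 1.27 kg/s

Δh = 0.850×(76.7−15.8) + 195.0 + 0.540×(144−76.7) = 283.11 kJ/kg
Q = 21600 kJ/min = 360 kJ/s = 360 kJ/s
ṁ = Q/Δh = 360 / 283.11 = 1.2716 kg/s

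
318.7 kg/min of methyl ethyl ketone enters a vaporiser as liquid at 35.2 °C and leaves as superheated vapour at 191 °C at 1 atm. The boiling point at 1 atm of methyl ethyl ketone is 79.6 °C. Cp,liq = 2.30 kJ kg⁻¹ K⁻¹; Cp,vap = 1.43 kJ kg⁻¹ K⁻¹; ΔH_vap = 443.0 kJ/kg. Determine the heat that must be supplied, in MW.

Q = 3.74 MW

liquid 35.2→79.6 °C: 102.12 kJ/kg
vaporisation at 79.6 °C: 443 kJ/kg
vapour 79.6→191 °C: 159.3 kJ/kg
Δh = 102.12 + 443 + 159.3 = 704.42 kJ/kg
Q = ṁ·Δh = 318.7 kg/min × 704.42 kJ/kg = 224500 kJ/min
|Q| = 3741.7 kW = 3.7417 MW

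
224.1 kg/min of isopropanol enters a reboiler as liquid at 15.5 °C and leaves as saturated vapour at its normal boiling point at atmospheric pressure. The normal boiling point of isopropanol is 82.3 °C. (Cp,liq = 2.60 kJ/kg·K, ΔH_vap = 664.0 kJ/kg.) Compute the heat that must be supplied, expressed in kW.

liquid 15.5→82.3 °C: 173.68 kJ/kg
vaporisation at 82.3 °C: 664 kJ/kg
Δh = 173.68 + 664 = 837.68 kJ/kg
Q = ṁ·Δh = 224.1 kg/min × 837.68 kJ/kg = 187720 kJ/min
|Q| = 3128.7 kW

Q = 3130 kW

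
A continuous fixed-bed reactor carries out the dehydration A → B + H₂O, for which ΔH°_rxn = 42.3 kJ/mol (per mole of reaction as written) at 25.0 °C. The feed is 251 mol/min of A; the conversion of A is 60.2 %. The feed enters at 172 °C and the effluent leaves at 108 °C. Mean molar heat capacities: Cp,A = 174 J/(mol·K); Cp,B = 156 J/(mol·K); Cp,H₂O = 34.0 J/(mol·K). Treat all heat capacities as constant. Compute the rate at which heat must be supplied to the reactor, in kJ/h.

Extent of reaction ξ = 0.602 × 251 = 151.1 mol/min
Reaction term: ξ·ΔH°_rxn = 151.1 × 42.3 = 6391.6 kJ/min
Sensible, feed 172→25 °C: -6420.1 kJ/min
Outlet flows (mol/min): A 99.898, B 151.1, H₂O 151.1
Sensible, products 25→108 °C: 3825.6 kJ/min
Q = ΔH = 3797.1 kJ/min = 63.286 kW
Heat supplied = 227830 kJ/h

Q_in = 228000 kJ/h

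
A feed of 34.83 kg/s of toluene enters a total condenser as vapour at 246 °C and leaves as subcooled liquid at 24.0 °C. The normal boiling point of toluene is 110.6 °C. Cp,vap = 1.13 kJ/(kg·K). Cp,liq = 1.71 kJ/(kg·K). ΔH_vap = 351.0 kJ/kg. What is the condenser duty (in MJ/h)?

Q_c = 81800 MJ/h

vapour 246→110.6 °C: -153 kJ/kg
condensation at 110.6 °C: -351 kJ/kg
liquid 110.6→24.0 °C: -148.09 kJ/kg
Δh = -153 + -351 + -148.09 = -652.09 kJ/kg
Q = ṁ·Δh = 34.83 kg/s × -652.09 kJ/kg = -22712 kJ/s
|Q| = 22712 kW = 81764 MJ/h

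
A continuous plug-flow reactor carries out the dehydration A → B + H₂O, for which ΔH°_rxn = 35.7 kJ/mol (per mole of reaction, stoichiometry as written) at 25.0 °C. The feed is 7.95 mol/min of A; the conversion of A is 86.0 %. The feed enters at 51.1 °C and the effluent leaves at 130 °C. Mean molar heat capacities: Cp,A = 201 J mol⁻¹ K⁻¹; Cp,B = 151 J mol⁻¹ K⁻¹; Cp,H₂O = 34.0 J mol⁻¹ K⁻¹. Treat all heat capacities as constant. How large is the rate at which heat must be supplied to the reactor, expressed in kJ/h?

Q_in = 21500 kJ/h

Extent of reaction ξ = 0.860 × 7.95 = 6.837 mol/min
Reaction term: ξ·ΔH°_rxn = 6.837 × 35.7 = 244.08 kJ/min
Sensible, feed 51.1→25 °C: -41.706 kJ/min
Outlet flows (mol/min): A 1.113, B 6.837, H₂O 6.837
Sensible, products 25→130 °C: 156.3 kJ/min
Q = ΔH = 358.67 kJ/min = 5.9779 kW
Heat supplied = 21520 kJ/h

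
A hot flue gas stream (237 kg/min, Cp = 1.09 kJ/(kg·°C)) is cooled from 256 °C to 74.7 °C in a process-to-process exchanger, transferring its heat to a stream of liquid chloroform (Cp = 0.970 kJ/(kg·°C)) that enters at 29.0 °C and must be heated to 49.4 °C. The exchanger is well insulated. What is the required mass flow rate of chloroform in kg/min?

Heat released by hot stream: Q = 237 × 1.09 × (256 − 74.7) = 46835 kJ/min
Energy balance on cold side (adiabatic exchanger): Q = ṁ_c·Cp_c·(T_c,out − T_c,in)
ṁ_c = 46835 / [0.970 × (49.4 − 29.0)] = 2366.9 kg/min

ṁ_c = 2370 kg/min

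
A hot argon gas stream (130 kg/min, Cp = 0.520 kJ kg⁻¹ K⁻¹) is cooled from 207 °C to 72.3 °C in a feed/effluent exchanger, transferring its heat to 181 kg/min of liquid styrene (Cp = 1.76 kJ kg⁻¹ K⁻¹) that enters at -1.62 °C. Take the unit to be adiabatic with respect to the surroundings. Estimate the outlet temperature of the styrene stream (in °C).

T_c,out = 27.0 °C

Heat released by hot stream: Q = 130 × 0.520 × (207 − 72.3) = 9105.7 kJ/min
Energy balance on cold side (adiabatic exchanger): Q = ṁ_c·Cp_c·(T_c,out − T_c,in)
T_c,out = -1.62 + 9105.7/(181 × 1.76) = 26.964 °C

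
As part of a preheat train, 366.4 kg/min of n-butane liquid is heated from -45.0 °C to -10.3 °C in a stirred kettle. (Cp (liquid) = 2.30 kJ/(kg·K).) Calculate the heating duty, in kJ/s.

Q = ṁ·Cp·ΔT = 366.4 × 2.30 × (-10.3 − -45.0) = 29242 kJ/min
Converting: 29242 / 60 s = 487.37 kW

Q = 487 kJ/s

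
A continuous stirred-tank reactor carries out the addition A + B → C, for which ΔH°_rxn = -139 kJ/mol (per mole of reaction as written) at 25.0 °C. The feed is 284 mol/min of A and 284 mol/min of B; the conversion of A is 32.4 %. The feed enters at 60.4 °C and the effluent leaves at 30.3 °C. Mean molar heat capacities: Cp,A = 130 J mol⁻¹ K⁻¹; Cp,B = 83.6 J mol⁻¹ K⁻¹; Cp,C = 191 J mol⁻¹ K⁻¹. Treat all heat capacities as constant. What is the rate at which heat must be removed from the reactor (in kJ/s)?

Extent of reaction ξ = 0.324 × 284 = 92.016 mol/min
Reaction term: ξ·ΔH°_rxn = 92.016 × -139 = -12790 kJ/min
Sensible, feed 60.4→25 °C: -2147.4 kJ/min
Outlet flows (mol/min): A 191.98, B 191.98, C 92.016
Sensible, products 25→30.3 °C: 310.49 kJ/min
Q = ΔH = -14627 kJ/min = -243.79 kW
Heat removed = 243.79 kJ/s

Q_out = 244 kJ/s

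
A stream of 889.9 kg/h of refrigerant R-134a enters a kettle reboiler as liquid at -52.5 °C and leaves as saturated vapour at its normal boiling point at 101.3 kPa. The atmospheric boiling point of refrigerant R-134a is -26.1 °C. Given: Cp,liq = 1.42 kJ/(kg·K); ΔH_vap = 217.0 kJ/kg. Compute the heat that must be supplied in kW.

Q = 62.9 kW

liquid -52.5→-26.1 °C: 37.488 kJ/kg
vaporisation at -26.1 °C: 217 kJ/kg
Δh = 37.488 + 217 = 254.49 kJ/kg
Q = ṁ·Δh = 889.9 kg/h × 254.49 kJ/kg = 226470 kJ/h
|Q| = 62.908 kW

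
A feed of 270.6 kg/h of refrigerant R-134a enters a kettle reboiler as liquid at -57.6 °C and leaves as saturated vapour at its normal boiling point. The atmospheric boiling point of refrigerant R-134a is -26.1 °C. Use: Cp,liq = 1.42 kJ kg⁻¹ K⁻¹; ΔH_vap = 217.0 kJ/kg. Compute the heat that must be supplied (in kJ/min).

Q = 1180 kJ/min

liquid -57.6→-26.1 °C: 44.73 kJ/kg
vaporisation at -26.1 °C: 217 kJ/kg
Δh = 44.73 + 217 = 261.73 kJ/kg
Q = ṁ·Δh = 270.6 kg/h × 261.73 kJ/kg = 70824 kJ/h
|Q| = 19.673 kW = 1180.4 kJ/min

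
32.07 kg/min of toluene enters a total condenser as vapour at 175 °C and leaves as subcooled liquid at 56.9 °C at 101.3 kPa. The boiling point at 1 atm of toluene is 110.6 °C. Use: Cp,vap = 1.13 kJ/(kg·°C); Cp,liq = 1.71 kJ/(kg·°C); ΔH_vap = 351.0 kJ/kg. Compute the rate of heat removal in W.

Q_c = 276000 W

vapour 175→110.6 °C: -72.772 kJ/kg
condensation at 110.6 °C: -351 kJ/kg
liquid 110.6→56.9 °C: -91.827 kJ/kg
Δh = -72.772 + -351 + -91.827 = -515.6 kJ/kg
Q = ṁ·Δh = 32.07 kg/min × -515.6 kJ/kg = -16535 kJ/min
|Q| = 275.59 kW = 275590 W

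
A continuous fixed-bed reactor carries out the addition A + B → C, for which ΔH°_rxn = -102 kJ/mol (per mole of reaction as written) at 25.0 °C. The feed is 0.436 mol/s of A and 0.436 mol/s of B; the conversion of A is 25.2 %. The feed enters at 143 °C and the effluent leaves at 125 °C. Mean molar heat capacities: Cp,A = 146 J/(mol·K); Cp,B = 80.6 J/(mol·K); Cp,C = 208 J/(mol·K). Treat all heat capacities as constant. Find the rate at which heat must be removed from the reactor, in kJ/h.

Extent of reaction ξ = 0.252 × 0.436 = 0.10987 mol/s
Reaction term: ξ·ΔH°_rxn = 0.10987 × -102 = -11.207 kJ/s
Sensible, feed 143→25 °C: -11.658 kJ/s
Outlet flows (mol/s): A 0.32613, B 0.32613, C 0.10987
Sensible, products 25→125 °C: 9.6754 kJ/s
Q = ΔH = -13.19 kJ/s = -13.19 kW
Heat removed = 47483 kJ/h

Q_out = 47500 kJ/h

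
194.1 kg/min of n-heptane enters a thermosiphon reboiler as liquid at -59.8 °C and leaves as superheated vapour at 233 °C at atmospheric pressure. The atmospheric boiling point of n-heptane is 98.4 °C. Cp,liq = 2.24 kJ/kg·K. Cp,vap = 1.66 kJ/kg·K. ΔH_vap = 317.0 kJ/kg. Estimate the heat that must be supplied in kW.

liquid -59.8→98.4 °C: 354.37 kJ/kg
vaporisation at 98.4 °C: 317 kJ/kg
vapour 98.4→233 °C: 223.44 kJ/kg
Δh = 354.37 + 317 + 223.44 = 894.8 kJ/kg
Q = ṁ·Δh = 194.1 kg/min × 894.8 kJ/kg = 173680 kJ/min
|Q| = 2894.7 kW

Q = 2890 kW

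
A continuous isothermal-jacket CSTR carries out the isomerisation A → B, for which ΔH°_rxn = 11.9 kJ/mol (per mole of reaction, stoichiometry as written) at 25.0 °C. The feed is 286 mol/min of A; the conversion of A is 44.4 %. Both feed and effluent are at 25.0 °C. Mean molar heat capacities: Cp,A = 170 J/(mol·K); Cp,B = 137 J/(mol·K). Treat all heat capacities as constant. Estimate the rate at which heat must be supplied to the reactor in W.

Extent of reaction ξ = 0.444 × 286 = 126.98 mol/min
Reaction term: ξ·ΔH°_rxn = 126.98 × 11.9 = 1511.1 kJ/min
Q = ΔH = 1511.1 kJ/min = 25.185 kW
Heat supplied = 25185 W

Q_in = 25200 W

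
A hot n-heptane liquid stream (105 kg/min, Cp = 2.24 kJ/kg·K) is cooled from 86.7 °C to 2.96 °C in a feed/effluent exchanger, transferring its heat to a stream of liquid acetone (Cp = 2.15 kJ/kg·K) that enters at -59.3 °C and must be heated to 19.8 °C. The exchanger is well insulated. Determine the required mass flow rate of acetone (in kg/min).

Heat released by hot stream: Q = 105 × 2.24 × (86.7 − 2.96) = 19696 kJ/min
Energy balance on cold side (adiabatic exchanger): Q = ṁ_c·Cp_c·(T_c,out − T_c,in)
ṁ_c = 19696 / [2.15 × (19.8 − -59.3)] = 115.81 kg/min

ṁ_c = 116 kg/min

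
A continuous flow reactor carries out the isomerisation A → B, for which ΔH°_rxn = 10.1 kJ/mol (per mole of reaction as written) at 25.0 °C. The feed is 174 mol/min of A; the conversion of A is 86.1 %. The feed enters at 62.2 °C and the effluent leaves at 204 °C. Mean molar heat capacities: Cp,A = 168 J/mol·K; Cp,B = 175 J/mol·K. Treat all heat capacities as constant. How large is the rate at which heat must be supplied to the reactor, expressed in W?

Extent of reaction ξ = 0.861 × 174 = 149.81 mol/min
Reaction term: ξ·ΔH°_rxn = 149.81 × 10.1 = 1513.1 kJ/min
Sensible, feed 62.2→25 °C: -1087.4 kJ/min
Outlet flows (mol/min): A 24.186, B 149.81
Sensible, products 25→204 °C: 5420.2 kJ/min
Q = ΔH = 5845.9 kJ/min = 97.432 kW
Heat supplied = 97432 W

Q_in = 97400 W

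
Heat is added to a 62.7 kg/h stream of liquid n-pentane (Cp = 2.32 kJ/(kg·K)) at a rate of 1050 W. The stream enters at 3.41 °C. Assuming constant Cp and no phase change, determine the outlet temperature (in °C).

T_out = 29.4 °C

Q = 1050 W = 3780 kJ/h
ΔT = Q/(ṁ·Cp) = 3780/(62.7×2.32) = 25.986 K
T_out = 3.41 + 25.986 = 29.396 °C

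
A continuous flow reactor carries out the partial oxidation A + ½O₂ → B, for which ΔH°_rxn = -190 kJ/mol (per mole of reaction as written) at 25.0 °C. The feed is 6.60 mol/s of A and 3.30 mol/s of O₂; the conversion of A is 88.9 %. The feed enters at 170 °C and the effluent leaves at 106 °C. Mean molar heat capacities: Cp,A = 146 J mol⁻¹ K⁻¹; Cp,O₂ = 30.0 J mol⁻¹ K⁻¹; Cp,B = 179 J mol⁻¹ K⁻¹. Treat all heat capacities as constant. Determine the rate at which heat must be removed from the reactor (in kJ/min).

Q_out = 70500 kJ/min

Extent of reaction ξ = 0.889 × 6.60 = 5.8674 mol/s
Reaction term: ξ·ΔH°_rxn = 5.8674 × -190 = -1114.8 kJ/s
Sensible, feed 170→25 °C: -154.08 kJ/s
Outlet flows (mol/s): A 0.7326, O₂ 0.3663, B 5.8674
Sensible, products 25→106 °C: 94.625 kJ/s
Q = ΔH = -1174.3 kJ/s = -1174.3 kW
Heat removed = 70455 kJ/min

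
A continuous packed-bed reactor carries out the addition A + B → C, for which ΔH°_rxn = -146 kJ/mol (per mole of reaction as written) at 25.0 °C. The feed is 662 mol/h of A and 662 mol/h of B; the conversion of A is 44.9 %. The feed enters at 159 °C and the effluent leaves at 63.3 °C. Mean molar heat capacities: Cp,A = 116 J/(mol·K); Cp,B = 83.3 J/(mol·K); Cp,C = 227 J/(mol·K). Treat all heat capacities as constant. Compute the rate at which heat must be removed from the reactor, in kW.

Extent of reaction ξ = 0.449 × 662 = 297.24 mol/h
Reaction term: ξ·ΔH°_rxn = 297.24 × -146 = -43397 kJ/h
Sensible, feed 159→25 °C: -17680 kJ/h
Outlet flows (mol/h): A 364.76, B 364.76, C 297.24
Sensible, products 25→63.3 °C: 5368.5 kJ/h
Q = ΔH = -55708 kJ/h = -15.474 kW
Heat removed = 15.474 kW

Q_out = 15.5 kW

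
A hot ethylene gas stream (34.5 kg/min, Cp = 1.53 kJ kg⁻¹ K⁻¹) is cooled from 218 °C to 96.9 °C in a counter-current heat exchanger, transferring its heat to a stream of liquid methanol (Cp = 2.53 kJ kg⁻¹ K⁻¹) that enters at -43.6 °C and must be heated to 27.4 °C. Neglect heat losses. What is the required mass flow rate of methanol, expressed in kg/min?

Heat released by hot stream: Q = 34.5 × 1.53 × (218 − 96.9) = 6392.3 kJ/min
Energy balance on cold side (adiabatic exchanger): Q = ṁ_c·Cp_c·(T_c,out − T_c,in)
ṁ_c = 6392.3 / [2.53 × (27.4 − -43.6)] = 35.586 kg/min

ṁ_c = 35.6 kg/min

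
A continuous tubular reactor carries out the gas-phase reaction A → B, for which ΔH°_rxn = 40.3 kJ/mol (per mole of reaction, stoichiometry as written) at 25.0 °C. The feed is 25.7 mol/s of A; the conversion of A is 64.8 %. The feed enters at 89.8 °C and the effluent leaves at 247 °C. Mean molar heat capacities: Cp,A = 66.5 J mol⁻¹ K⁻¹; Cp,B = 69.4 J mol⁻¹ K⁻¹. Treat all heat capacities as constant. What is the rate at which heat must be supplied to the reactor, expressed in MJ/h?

Q_in = 3420 MJ/h

Extent of reaction ξ = 0.648 × 25.7 = 16.654 mol/s
Reaction term: ξ·ΔH°_rxn = 16.654 × 40.3 = 671.14 kJ/s
Sensible, feed 89.8→25 °C: -110.75 kJ/s
Outlet flows (mol/s): A 9.0464, B 16.654
Sensible, products 25→247 °C: 390.13 kJ/s
Q = ΔH = 950.52 kJ/s = 950.52 kW
Heat supplied = 3421.9 MJ/h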